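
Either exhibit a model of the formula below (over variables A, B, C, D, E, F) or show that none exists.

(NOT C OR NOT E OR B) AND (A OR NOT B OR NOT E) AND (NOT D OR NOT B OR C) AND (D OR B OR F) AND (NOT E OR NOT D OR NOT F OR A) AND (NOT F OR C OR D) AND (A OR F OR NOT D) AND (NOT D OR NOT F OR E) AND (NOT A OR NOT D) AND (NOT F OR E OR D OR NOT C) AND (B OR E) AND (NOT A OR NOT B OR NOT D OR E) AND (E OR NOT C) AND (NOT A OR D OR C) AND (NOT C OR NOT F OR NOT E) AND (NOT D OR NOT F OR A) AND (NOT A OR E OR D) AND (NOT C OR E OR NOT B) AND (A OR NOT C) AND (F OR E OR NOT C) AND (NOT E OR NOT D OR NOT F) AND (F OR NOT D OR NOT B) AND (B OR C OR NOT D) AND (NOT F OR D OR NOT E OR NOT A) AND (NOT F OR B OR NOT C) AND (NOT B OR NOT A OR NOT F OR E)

Branch on A: set A = true.
From the singleton clause (NOT D), D = false.
From the singleton clause (C), C = true.
From the singleton clause (E), E = true.
From the singleton clause (B), B = true.
From the singleton clause (NOT F), F = false.
This assignment satisfies each clause.

A ↦ true,  B ↦ true,  C ↦ true,  D ↦ false,  E ↦ true,  F ↦ false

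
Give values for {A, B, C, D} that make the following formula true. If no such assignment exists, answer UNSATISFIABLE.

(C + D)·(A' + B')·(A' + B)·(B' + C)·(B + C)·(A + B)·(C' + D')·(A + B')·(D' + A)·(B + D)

UNSATISFIABLE

Case C = 1:
(D') alone gives D = 0.
(B) alone gives B = 1.
(A') alone gives A = 0.
That conflicts with the unit clause (A).
So C must be the other value — set C = 0.
(D) alone gives D = 1.
(B') alone gives B = 0.
That conflicts with the unit clause (B).
Either choice for C ends in contradiction.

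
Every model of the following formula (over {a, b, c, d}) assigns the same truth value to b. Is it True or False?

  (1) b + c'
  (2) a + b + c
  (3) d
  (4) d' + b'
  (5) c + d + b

False

Suppose b = 1.
(d) alone gives d = 1.
But (d') is also a unit clause — contradiction.
So every satisfying assignment has b = False.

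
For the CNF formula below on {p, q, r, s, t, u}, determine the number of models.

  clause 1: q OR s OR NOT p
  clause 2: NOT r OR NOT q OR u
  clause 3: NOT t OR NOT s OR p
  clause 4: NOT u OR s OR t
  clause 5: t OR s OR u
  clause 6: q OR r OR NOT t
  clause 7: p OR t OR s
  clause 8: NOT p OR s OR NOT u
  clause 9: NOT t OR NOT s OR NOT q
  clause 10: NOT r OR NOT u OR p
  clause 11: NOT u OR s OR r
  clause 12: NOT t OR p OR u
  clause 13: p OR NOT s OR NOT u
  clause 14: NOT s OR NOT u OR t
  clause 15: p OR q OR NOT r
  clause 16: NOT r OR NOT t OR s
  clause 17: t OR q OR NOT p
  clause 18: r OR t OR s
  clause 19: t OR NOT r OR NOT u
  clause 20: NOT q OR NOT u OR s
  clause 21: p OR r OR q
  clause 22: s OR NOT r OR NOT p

5

There are 2^6 = 64 truth assignments over (p, q, r, s, t, u).
Split on p. With p = true, the clauses containing p are satisfied and NOT p drops from the rest; 4 of the 2^5 = 32 assignments to the other variables satisfy what remains.
With p = false, by the same count on the reduced clause set, 1 assignment works.
(One model: p=F, q=T, r=F, s=T, t=F, u=F.)
Total: 4 + 1 = 5.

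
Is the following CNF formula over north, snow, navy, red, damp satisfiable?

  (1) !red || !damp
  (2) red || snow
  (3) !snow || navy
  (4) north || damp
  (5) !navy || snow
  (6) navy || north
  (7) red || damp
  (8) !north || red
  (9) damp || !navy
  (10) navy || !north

Suppose red = false.
Unit clause (snow) forces snow = true.
Unit clause (navy) forces navy = true.
Unit clause (damp) forces damp = true.
Unit clause (!north) forces north = false.
All clauses are satisfied.
A satisfying assignment: north: false,  snow: true,  navy: true,  red: false,  damp: true.

Yes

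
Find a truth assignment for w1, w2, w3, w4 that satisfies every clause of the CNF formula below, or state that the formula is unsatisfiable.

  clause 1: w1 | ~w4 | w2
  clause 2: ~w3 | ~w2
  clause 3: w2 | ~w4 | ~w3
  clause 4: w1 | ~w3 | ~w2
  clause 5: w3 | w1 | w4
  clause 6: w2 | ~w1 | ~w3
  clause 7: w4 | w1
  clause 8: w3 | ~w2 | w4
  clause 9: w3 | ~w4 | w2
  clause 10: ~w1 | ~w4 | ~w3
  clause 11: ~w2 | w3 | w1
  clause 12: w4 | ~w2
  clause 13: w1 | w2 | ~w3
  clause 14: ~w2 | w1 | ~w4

Case w3 = 0:
Case w1 = 1:
Case w2 = 0:
Unit clause (~w4) forces w4 = 0.
This assignment satisfies each clause.

w1 ↦ 1; w2 ↦ 0; w3 ↦ 0; w4 ↦ 0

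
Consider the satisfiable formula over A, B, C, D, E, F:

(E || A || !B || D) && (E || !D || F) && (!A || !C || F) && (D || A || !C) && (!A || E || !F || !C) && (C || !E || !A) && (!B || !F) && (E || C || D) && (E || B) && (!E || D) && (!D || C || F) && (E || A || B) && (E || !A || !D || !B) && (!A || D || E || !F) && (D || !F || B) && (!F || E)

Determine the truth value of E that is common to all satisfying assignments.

Suppose E = false.
Unit clause (B) forces B = true.
Unit clause (!F) forces F = false.
Unit clause (!D) forces D = false.
Unit clause (A) forces A = true.
Unit clause (!C) forces C = false.
Now (C) is unsatisfied and unit — conflict.
So every satisfying assignment has E = True.

True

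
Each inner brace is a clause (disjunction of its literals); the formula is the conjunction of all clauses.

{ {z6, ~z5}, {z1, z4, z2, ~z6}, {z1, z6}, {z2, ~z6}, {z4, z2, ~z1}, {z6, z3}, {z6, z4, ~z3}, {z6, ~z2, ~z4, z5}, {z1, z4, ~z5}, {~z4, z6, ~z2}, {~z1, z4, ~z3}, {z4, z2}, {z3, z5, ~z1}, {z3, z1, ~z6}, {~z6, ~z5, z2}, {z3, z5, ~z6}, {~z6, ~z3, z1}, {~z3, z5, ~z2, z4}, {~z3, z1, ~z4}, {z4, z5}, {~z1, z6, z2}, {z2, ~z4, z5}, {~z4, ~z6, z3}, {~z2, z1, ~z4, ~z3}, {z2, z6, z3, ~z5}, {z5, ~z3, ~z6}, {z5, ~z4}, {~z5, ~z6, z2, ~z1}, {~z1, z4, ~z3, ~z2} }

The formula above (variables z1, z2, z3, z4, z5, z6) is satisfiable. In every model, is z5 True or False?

True

Suppose z5 = 0.
Unit clause (z4) forces z4 = 1.
That conflicts with the unit clause (~z4).
So every satisfying assignment has z5 = True.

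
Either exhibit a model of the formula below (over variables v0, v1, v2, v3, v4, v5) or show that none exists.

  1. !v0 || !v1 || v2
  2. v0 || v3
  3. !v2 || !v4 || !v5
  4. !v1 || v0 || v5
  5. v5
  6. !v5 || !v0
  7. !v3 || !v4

v0 ↦ false; v1 ↦ false; v2 ↦ false; v3 ↦ true; v4 ↦ false; v5 ↦ true

Unit clause (v5) forces v5 = true.
Unit clause (!v0) forces v0 = false.
Unit clause (v3) forces v3 = true.
Unit clause (!v4) forces v4 = false.
All clauses hold; v1, v2 can take either value.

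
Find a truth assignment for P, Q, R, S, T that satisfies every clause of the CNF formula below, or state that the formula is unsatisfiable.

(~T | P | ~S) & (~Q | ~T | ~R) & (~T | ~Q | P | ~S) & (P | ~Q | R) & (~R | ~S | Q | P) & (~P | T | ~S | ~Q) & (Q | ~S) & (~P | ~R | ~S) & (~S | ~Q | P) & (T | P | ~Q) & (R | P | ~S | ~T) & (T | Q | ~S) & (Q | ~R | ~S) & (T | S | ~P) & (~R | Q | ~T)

P: 1,  Q: 1,  R: 0,  S: 1,  T: 1

Suppose Q = 1.
Suppose T = 1.
Unit clause (~R) forces R = 0.
Unit clause (P) forces P = 1.
All clauses hold; S can take either value.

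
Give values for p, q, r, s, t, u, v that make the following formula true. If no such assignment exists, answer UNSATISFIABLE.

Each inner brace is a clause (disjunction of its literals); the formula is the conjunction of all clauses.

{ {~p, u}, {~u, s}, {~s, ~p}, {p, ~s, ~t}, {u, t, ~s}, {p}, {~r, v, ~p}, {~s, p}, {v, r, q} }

Unit clause (p) forces p = 1.
Unit clause (u) forces u = 1.
Unit clause (s) forces s = 1.
Now (~s) is unsatisfied and unit — conflict.

UNSATISFIABLE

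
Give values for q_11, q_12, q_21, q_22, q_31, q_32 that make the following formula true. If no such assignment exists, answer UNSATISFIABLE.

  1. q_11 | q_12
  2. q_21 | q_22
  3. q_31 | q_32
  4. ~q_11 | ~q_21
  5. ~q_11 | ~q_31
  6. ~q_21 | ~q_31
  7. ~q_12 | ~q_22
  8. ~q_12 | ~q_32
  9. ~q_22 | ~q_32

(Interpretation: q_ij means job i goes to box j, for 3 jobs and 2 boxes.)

Try q_11 = 1.
The clause (~q_21) is unit, so q_21 = 0.
The clause (q_22) is unit, so q_22 = 1.
The clause (~q_31) is unit, so q_31 = 0.
The clause (q_32) is unit, so q_32 = 1.
That conflicts with the unit clause (~q_32).
That branch fails; take q_11 = 0 instead.
The clause (q_12) is unit, so q_12 = 1.
The clause (~q_22) is unit, so q_22 = 0.
The clause (q_21) is unit, so q_21 = 1.
The clause (~q_31) is unit, so q_31 = 0.
The clause (q_32) is unit, so q_32 = 1.
That conflicts with the unit clause (~q_32).
Neither q_11 = 1 nor q_11 = 0 works.

UNSATISFIABLE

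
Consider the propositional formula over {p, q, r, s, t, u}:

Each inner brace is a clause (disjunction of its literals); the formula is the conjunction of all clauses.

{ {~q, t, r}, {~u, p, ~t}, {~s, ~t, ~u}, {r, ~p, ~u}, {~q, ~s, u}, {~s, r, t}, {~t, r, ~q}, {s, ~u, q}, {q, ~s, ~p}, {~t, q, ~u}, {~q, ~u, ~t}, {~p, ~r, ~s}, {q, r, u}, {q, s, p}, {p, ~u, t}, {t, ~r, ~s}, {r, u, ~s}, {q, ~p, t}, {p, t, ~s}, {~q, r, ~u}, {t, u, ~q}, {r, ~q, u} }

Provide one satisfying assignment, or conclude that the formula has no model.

Try q = 1.
Try t = 0.
(r) alone gives r = 1.
(~s) alone gives s = 0.
(u) alone gives u = 1.
(p) alone gives p = 1.
Every clause now holds.

p: 1; q: 1; r: 1; s: 0; t: 0; u: 1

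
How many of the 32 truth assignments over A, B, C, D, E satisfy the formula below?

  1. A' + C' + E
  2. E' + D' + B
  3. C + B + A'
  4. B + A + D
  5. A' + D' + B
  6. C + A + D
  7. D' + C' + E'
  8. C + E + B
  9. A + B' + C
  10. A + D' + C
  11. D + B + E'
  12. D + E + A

8

There are 2^5 = 32 truth assignments over (A, B, C, D, E).
Split on B. With B = 1, the clauses containing B are satisfied and B' drops from the rest; 7 of the 2^4 = 16 assignments to the other variables satisfy what remains.
With B = 0, by the same count on the reduced clause set, 1 assignment works.
(One model: A=F, B=F, C=T, D=T, E=F.)
Total: 7 + 1 = 8.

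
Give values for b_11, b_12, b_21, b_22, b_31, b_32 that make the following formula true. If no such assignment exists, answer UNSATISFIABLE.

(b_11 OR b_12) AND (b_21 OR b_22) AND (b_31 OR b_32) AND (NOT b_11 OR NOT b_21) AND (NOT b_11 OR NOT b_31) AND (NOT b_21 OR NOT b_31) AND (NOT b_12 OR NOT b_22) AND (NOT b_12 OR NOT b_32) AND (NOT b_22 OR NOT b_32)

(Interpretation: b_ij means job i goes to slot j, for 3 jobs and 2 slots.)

Case b_11 = true:
The clause (NOT b_21) is unit, so b_21 = false.
The clause (b_22) is unit, so b_22 = true.
The clause (NOT b_31) is unit, so b_31 = false.
The clause (b_32) is unit, so b_32 = true.
But (NOT b_32) is also a unit clause — contradiction.
Undo b_11 and try b_11 = false.
The clause (b_12) is unit, so b_12 = true.
The clause (NOT b_22) is unit, so b_22 = false.
The clause (b_21) is unit, so b_21 = true.
The clause (NOT b_31) is unit, so b_31 = false.
The clause (b_32) is unit, so b_32 = true.
But (NOT b_32) is also a unit clause — contradiction.
Neither b_11 = true nor b_11 = false works.

UNSATISFIABLE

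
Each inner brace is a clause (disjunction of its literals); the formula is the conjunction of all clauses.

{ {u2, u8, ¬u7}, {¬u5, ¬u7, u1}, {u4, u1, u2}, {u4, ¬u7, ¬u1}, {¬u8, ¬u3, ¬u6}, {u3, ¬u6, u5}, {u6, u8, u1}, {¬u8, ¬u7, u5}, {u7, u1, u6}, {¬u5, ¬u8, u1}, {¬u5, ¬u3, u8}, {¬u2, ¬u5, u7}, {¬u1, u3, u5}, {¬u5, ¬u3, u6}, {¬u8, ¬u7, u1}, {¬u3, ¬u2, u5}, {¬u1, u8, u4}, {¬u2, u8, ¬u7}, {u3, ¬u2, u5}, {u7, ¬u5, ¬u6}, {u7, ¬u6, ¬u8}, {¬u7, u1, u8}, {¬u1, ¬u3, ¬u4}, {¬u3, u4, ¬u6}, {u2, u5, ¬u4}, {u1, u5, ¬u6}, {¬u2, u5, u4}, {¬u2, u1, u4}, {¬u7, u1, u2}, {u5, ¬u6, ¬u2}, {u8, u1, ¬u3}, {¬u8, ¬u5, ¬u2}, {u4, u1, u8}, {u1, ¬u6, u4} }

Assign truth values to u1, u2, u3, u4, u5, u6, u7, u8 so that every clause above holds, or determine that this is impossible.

Suppose u2 = False.
Suppose u8 = True.
Suppose u4 = False.
Unit clause (u1) forces u1 = True.
Unit clause (¬u7) forces u7 = False.
Unit clause (¬u6) forces u6 = False.
Suppose u3 = True.
Unit clause (¬u5) forces u5 = False.
This assignment satisfies each clause.

u1 ↦ True, u2 ↦ False, u3 ↦ True, u4 ↦ False, u5 ↦ False, u6 ↦ False, u7 ↦ False, u8 ↦ True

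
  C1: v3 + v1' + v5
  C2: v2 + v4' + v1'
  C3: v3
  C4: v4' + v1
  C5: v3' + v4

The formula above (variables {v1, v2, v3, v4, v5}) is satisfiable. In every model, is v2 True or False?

True

Suppose v2 = 0.
From the singleton clause (v3), v3 = 1.
From the singleton clause (v4), v4 = 1.
From the singleton clause (v1'), v1 = 0.
That conflicts with the unit clause (v1).
So every satisfying assignment has v2 = True.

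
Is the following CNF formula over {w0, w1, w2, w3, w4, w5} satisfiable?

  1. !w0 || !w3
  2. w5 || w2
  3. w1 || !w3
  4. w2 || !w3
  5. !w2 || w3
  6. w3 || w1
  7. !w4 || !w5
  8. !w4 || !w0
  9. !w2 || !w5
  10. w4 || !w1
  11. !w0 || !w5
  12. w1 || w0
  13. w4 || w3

Try w0 = false.
The clause (w1) is unit, so w1 = true.
The clause (w4) is unit, so w4 = true.
The clause (!w5) is unit, so w5 = false.
The clause (w2) is unit, so w2 = true.
The clause (w3) is unit, so w3 = true.
All clauses are satisfied.
A satisfying assignment: w0=false, w1=true, w2=true, w3=true, w4=true, w5=false.

Yes, satisfiable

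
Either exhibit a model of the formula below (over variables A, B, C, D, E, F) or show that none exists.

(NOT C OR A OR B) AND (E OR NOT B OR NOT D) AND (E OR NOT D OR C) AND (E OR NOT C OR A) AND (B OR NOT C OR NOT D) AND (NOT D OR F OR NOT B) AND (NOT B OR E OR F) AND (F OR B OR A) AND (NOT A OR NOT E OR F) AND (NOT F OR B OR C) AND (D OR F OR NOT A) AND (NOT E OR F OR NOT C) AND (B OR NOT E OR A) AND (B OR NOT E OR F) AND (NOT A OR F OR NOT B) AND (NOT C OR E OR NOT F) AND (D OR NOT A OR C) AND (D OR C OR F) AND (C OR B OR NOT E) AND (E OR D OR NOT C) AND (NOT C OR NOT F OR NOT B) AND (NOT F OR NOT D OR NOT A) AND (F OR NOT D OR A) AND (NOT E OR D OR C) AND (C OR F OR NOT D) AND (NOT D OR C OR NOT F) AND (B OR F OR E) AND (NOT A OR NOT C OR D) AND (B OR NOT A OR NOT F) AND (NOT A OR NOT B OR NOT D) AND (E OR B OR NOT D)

A=false, B=true, C=false, D=false, E=false, F=true

Case C = false:
Case E = false:
From the singleton clause (NOT D), D = false.
From the singleton clause (NOT A), A = false.
From the singleton clause (F), F = true.
From the singleton clause (B), B = true.
All clauses are satisfied.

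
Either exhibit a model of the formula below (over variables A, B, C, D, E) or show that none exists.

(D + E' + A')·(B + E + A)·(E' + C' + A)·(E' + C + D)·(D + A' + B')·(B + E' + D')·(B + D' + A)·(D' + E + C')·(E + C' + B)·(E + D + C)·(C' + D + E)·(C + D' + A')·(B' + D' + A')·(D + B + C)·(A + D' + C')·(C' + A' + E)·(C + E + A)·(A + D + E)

Suppose D = 1.
Suppose B = 1.
The clause (A') is unit, so A = 0.
The clause (C') is unit, so C = 0.
The clause (E) is unit, so E = 1.
This assignment satisfies each clause.

A=0; B=1; C=0; D=1; E=1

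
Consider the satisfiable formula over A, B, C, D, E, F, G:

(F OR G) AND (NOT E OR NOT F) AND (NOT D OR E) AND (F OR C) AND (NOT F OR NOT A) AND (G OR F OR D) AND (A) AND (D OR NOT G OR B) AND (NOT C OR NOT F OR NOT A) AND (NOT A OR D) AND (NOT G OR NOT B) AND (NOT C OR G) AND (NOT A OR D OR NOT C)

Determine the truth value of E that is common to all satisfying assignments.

Suppose E = false.
From the singleton clause (NOT D), D = false.
From the singleton clause (A), A = true.
Now (NOT A) is unsatisfied and unit — conflict.
So every satisfying assignment has E = True.

True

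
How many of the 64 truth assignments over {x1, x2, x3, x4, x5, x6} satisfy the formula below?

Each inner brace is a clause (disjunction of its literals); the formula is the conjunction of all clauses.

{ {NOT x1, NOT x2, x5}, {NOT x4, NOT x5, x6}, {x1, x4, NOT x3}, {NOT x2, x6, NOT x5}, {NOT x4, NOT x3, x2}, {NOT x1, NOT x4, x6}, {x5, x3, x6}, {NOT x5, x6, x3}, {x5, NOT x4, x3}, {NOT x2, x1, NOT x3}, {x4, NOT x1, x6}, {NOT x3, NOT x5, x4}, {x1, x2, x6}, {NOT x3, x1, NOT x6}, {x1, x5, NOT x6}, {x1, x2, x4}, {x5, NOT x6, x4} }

8

There are 2^6 = 64 truth assignments over (x1, x2, x3, x4, x5, x6).
Split on x6. With x6 = true, the clauses containing x6 are satisfied and NOT x6 drops from the rest; 8 of the 2^5 = 32 assignments to the other variables satisfy what remains.
With x6 = false, by the same count on the reduced clause set, 0 assignments work.
Total: 8 + 0 = 8.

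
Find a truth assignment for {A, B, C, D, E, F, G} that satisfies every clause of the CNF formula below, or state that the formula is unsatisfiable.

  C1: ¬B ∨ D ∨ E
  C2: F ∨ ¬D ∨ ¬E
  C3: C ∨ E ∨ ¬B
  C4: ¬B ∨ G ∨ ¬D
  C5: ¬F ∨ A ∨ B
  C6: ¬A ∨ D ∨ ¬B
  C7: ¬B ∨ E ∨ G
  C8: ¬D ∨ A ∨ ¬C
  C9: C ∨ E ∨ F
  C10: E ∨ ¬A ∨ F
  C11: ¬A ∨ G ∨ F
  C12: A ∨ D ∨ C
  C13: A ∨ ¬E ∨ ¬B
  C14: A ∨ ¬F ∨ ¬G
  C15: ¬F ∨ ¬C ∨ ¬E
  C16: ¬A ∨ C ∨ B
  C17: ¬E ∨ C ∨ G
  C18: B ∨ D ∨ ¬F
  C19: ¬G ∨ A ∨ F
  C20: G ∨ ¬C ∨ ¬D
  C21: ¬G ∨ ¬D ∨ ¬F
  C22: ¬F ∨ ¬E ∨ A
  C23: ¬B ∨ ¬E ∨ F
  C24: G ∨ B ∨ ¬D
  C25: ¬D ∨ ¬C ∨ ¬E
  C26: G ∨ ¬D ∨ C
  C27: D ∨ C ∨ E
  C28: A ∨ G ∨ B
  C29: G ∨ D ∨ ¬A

A: True; B: False; C: True; D: False; E: True; F: False; G: True

Suppose B = False.
Suppose F = False.
Suppose D = False.
Suppose C = True.
Suppose E = True.
Suppose A = True.
From the singleton clause (G), G = True.
All clauses are satisfied.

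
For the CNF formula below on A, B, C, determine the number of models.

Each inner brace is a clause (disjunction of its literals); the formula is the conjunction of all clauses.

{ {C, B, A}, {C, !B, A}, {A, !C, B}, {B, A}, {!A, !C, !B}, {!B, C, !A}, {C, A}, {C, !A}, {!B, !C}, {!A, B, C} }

1

There are 2^3 = 8 truth assignments over (A, B, C).
Check each against the 10 clauses (columns in the order A, B, C):
  F F F  ✗ fails (C || B || A)
  F F T  ✗ fails (A || !C || B)
  F T F  ✗ fails (C || !B || A)
  F T T  ✗ fails (!B || !C)
  T F F  ✗ fails (C || !A)
  T F T  ✓ satisfies all
  T T F  ✗ fails (!B || C || !A)
  T T T  ✗ fails (!A || !C || !B)
1 of the 8 rows is a model.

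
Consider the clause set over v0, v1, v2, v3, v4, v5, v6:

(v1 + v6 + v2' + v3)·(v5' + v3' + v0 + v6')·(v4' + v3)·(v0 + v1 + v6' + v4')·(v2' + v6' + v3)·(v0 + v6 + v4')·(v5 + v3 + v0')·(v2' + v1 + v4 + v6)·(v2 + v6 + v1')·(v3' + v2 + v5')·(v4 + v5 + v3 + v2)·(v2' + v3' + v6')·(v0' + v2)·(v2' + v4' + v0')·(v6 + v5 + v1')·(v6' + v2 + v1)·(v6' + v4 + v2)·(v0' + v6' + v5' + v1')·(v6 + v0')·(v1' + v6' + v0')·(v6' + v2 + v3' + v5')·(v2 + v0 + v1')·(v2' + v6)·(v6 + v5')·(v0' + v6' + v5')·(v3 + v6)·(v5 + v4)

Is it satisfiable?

Unsatisfiable

Try v4 = 0.
The clause (v5) is unit, so v5 = 1.
The clause (v6) is unit, so v6 = 1.
The clause (v2) is unit, so v2 = 1.
The clause (v3) is unit, so v3 = 1.
But (v3') is also a unit clause — contradiction.
Undo v4 and try v4 = 1.
The clause (v3) is unit, so v3 = 1.
Try v0 = 1.
The clause (v2) is unit, so v2 = 1.
But (v2') is also a unit clause — contradiction.
Undo v0 and try v0 = 0.
The clause (v6) is unit, so v6 = 1.
The clause (v5') is unit, so v5 = 0.
The clause (v1) is unit, so v1 = 1.
The clause (v2') is unit, so v2 = 0.
But (v2) is also a unit clause — contradiction.
Both values of v0 lead to a conflict.
Both values of v4 lead to a conflict.
No assignment satisfies every clause.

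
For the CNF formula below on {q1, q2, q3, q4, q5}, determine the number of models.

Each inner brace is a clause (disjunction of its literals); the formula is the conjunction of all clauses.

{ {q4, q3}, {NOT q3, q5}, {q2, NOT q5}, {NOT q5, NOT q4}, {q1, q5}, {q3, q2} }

3

There are 2^5 = 32 truth assignments over (q1, q2, q3, q4, q5).
Split on q3. With q3 = true, the clauses containing q3 are satisfied and NOT q3 drops from the rest; 2 of the 2^4 = 16 assignments to the other variables satisfy what remains.
With q3 = false, by the same count on the reduced clause set, 1 assignment works.
(One model: q1=F, q2=T, q3=T, q4=F, q5=T.)
Total: 2 + 1 = 3.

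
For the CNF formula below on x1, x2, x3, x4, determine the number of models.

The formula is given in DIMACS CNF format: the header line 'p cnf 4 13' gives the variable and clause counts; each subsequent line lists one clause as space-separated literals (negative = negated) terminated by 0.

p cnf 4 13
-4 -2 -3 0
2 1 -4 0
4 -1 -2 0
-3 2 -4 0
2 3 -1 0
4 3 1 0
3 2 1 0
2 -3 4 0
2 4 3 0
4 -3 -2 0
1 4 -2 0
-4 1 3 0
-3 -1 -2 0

There are 2^4 = 16 truth assignments over (x1, x2, x3, x4).
Check each against the 13 clauses (columns in the order x1, x2, x3, x4):
  F F F F  ✗ fails (x4 ∨ x3 ∨ x1)
  F F F T  ✗ fails (x2 ∨ x1 ∨ ¬x4)
  F F T F  ✗ fails (x2 ∨ ¬x3 ∨ x4)
  F F T T  ✗ fails (x2 ∨ x1 ∨ ¬x4)
  F T F F  ✗ fails (x4 ∨ x3 ∨ x1)
  F T F T  ✗ fails (¬x4 ∨ x1 ∨ x3)
  F T T F  ✗ fails (x4 ∨ ¬x3 ∨ ¬x2)
  F T T T  ✗ fails (¬x4 ∨ ¬x2 ∨ ¬x3)
  T F F F  ✗ fails (x2 ∨ x3 ∨ ¬x1)
  T F F T  ✗ fails (x2 ∨ x3 ∨ ¬x1)
  T F T F  ✗ fails (x2 ∨ ¬x3 ∨ x4)
  T F T T  ✗ fails (¬x3 ∨ x2 ∨ ¬x4)
  T T F F  ✗ fails (x4 ∨ ¬x1 ∨ ¬x2)
  T T F T  ✓ satisfies all
  T T T F  ✗ fails (x4 ∨ ¬x1 ∨ ¬x2)
  T T T T  ✗ fails (¬x4 ∨ ¬x2 ∨ ¬x3)
1 of the 16 rows is a model.

1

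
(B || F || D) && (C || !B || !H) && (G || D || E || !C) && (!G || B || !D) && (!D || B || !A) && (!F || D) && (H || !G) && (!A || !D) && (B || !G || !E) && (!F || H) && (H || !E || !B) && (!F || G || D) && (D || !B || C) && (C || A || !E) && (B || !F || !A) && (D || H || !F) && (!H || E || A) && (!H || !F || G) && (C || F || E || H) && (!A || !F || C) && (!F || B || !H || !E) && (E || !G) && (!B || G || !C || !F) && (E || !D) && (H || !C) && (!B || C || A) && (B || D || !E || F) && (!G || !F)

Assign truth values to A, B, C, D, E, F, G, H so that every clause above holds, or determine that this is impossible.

A ↦ false; B ↦ false; C ↦ true; D ↦ true; E ↦ true; F ↦ false; G ↦ false; H ↦ true

Try F = false.
Try B = false.
The clause (D) is unit, so D = true.
The clause (!G) is unit, so G = false.
The clause (!A) is unit, so A = false.
The clause (E) is unit, so E = true.
The clause (C) is unit, so C = true.
The clause (H) is unit, so H = true.
This assignment satisfies each clause.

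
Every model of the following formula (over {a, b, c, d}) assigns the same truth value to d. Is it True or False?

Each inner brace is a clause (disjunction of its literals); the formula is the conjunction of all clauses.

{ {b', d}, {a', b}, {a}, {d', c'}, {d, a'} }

True

Suppose d = 0.
The clause (b') is unit, so b = 0.
The clause (a') is unit, so a = 0.
Now (a) is unsatisfied and unit — conflict.
So every satisfying assignment has d = True.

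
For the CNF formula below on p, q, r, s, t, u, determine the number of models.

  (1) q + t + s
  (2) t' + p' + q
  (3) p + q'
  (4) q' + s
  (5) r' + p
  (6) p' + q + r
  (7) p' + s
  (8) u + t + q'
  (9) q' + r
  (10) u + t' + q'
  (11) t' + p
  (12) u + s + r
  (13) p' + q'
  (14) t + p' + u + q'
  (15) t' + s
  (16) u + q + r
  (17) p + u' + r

2

There are 2^6 = 64 truth assignments over (p, q, r, s, t, u).
Split on q. With q = 1, the clauses containing q are satisfied and q' drops from the rest; 0 of the 2^5 = 32 assignments to the other variables satisfy what remains.
With q = 0, by the same count on the reduced clause set, 2 assignments work.
(One model: p=T, q=F, r=T, s=T, t=F, u=F.)
Total: 0 + 2 = 2.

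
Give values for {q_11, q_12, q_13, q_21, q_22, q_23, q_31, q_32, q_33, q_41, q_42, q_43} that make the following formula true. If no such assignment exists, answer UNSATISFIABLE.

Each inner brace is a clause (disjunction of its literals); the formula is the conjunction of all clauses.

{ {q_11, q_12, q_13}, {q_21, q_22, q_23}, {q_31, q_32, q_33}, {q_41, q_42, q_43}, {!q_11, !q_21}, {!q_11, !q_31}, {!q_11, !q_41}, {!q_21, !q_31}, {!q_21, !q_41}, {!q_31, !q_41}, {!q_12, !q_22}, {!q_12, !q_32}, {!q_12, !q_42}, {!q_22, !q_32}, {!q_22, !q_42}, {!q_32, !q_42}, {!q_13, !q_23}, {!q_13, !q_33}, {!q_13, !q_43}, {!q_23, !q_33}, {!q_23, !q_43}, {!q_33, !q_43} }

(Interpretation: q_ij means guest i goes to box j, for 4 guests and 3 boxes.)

Try q_11 = false.
Try q_12 = true.
(!q_22) alone gives q_22 = false.
(!q_32) alone gives q_32 = false.
(!q_42) alone gives q_42 = false.
Try q_21 = true.
(!q_31) alone gives q_31 = false.
(q_33) alone gives q_33 = true.
(!q_41) alone gives q_41 = false.
(q_43) alone gives q_43 = true.
But (!q_43) is also a unit clause — contradiction.
Backtrack on q_21: now try q_21 = false.
(q_23) alone gives q_23 = true.
(!q_13) alone gives q_13 = false.
(!q_33) alone gives q_33 = false.
(q_31) alone gives q_31 = true.
(!q_41) alone gives q_41 = false.
(q_43) alone gives q_43 = true.
But (!q_43) is also a unit clause — contradiction.
Both values of q_21 lead to a conflict.
Backtrack on q_12: now try q_12 = false.
(q_13) alone gives q_13 = true.
(!q_23) alone gives q_23 = false.
(!q_33) alone gives q_33 = false.
(!q_43) alone gives q_43 = false.
Try q_21 = true.
(!q_31) alone gives q_31 = false.
(q_32) alone gives q_32 = true.
(!q_41) alone gives q_41 = false.
(q_42) alone gives q_42 = true.
But (!q_42) is also a unit clause — contradiction.
Backtrack on q_21: now try q_21 = false.
(q_22) alone gives q_22 = true.
(!q_32) alone gives q_32 = false.
(q_31) alone gives q_31 = true.
(!q_41) alone gives q_41 = false.
(q_42) alone gives q_42 = true.
But (!q_42) is also a unit clause — contradiction.
Both values of q_21 lead to a conflict.
Both values of q_12 lead to a conflict.
Backtrack on q_11: now try q_11 = true.
(!q_21) alone gives q_21 = false.
(!q_31) alone gives q_31 = false.
(!q_41) alone gives q_41 = false.
Try q_22 = true.
(!q_12) alone gives q_12 = false.
(!q_32) alone gives q_32 = false.
(q_33) alone gives q_33 = true.
(!q_42) alone gives q_42 = false.
(q_43) alone gives q_43 = true.
But (!q_43) is also a unit clause — contradiction.
Backtrack on q_22: now try q_22 = false.
(q_23) alone gives q_23 = true.
(!q_13) alone gives q_13 = false.
(!q_33) alone gives q_33 = false.
(q_32) alone gives q_32 = true.
(!q_12) alone gives q_12 = false.
(!q_42) alone gives q_42 = false.
(q_43) alone gives q_43 = true.
But (!q_43) is also a unit clause — contradiction.
Both values of q_22 lead to a conflict.
Both values of q_11 lead to a conflict.

UNSATISFIABLE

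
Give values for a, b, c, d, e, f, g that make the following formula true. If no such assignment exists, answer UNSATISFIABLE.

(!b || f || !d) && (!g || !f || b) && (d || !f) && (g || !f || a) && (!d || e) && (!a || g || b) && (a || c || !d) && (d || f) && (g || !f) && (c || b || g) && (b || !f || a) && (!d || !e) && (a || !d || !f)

UNSATISFIABLE

Try d = true.
The clause (e) is unit, so e = true.
But (!e) is also a unit clause — contradiction.
That branch fails; take d = false instead.
The clause (!f) is unit, so f = false.
But (f) is also a unit clause — contradiction.
Both values of d lead to a conflict.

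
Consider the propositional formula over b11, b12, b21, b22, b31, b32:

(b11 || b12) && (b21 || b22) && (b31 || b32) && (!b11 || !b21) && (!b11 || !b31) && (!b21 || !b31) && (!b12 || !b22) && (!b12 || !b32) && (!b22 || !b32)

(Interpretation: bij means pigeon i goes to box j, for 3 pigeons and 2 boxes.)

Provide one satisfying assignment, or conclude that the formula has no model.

Branch on b11: set b11 = true.
Unit clause (!b21) forces b21 = false.
Unit clause (b22) forces b22 = true.
Unit clause (!b31) forces b31 = false.
Unit clause (b32) forces b32 = true.
Now (!b32) is unsatisfied and unit — conflict.
Backtrack on b11: now try b11 = false.
Unit clause (b12) forces b12 = true.
Unit clause (!b22) forces b22 = false.
Unit clause (b21) forces b21 = true.
Unit clause (!b31) forces b31 = false.
Unit clause (b32) forces b32 = true.
Now (!b32) is unsatisfied and unit — conflict.
Both values of b11 lead to a conflict.

UNSATISFIABLE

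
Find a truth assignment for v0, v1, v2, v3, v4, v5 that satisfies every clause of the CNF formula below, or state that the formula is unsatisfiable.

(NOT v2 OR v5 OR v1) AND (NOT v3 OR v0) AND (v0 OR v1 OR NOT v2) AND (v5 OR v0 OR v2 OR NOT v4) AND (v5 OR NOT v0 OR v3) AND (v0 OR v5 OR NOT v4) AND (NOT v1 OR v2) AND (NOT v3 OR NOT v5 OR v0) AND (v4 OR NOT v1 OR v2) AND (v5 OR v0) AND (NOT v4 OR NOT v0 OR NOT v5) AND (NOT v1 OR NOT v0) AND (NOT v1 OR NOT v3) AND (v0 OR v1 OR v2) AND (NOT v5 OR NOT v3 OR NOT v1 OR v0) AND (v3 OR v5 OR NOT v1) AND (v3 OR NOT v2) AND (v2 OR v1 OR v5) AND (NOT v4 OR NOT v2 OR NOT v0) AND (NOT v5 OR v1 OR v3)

v0: true; v1: false; v2: false; v3: true; v4: false; v5: true

Case v3 = true:
From the singleton clause (v0), v0 = true.
From the singleton clause (NOT v1), v1 = false.
Case v2 = false:
From the singleton clause (v5), v5 = true.
From the singleton clause (NOT v4), v4 = false.
This assignment satisfies each clause.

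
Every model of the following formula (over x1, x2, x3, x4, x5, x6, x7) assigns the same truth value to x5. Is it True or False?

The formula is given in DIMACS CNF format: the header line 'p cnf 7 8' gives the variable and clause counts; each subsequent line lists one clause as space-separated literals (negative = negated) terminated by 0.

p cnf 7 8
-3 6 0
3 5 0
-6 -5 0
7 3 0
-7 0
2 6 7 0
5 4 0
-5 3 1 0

False

Suppose x5 = True.
(¬x6) alone gives x6 = False.
(¬x3) alone gives x3 = False.
(x7) alone gives x7 = True.
That conflicts with the unit clause (¬x7).
So every satisfying assignment has x5 = False.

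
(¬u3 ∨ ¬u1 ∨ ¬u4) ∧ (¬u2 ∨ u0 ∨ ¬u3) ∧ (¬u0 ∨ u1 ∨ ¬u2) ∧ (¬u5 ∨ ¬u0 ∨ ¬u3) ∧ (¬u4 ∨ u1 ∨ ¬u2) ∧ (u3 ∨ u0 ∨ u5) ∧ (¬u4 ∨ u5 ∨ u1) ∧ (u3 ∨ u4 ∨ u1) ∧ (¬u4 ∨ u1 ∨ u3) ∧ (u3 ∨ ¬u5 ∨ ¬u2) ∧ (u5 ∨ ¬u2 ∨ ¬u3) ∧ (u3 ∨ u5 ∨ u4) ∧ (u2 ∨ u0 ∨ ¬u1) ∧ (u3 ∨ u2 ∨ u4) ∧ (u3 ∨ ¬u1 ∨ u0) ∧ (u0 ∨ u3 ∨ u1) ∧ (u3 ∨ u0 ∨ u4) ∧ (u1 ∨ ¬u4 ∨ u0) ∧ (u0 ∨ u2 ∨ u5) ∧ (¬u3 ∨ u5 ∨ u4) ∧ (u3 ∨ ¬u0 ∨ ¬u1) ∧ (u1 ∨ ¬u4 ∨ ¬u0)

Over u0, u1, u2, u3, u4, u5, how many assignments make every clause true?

There are 2^6 = 64 truth assignments over (u0, u1, u2, u3, u4, u5).
Split on u5. With u5 = True, the clauses containing u5 are satisfied and ¬u5 drops from the rest; 1 of the 2^5 = 32 assignments to the other variables satisfy what remains.
With u5 = False, by the same count on the reduced clause set, 0 assignments work.
(One model: u0=F, u1=F, u2=F, u3=T, u4=F, u5=T.)
Total: 1 + 0 = 1.

1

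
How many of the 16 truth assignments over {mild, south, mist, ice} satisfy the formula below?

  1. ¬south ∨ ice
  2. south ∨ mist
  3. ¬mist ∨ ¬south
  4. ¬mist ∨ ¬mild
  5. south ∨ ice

3

There are 2^4 = 16 truth assignments over (mild, south, mist, ice).
Check each against the 5 clauses (columns in the order mild, south, mist, ice):
  F F F F  ✗ fails (south ∨ mist)
  F F F T  ✗ fails (south ∨ mist)
  F F T F  ✗ fails (south ∨ ice)
  F F T T  ✓ satisfies all
  F T F F  ✗ fails (¬south ∨ ice)
  F T F T  ✓ satisfies all
  F T T F  ✗ fails (¬south ∨ ice)
  F T T T  ✗ fails (¬mist ∨ ¬south)
  T F F F  ✗ fails (south ∨ mist)
  T F F T  ✗ fails (south ∨ mist)
  T F T F  ✗ fails (¬mist ∨ ¬mild)
  T F T T  ✗ fails (¬mist ∨ ¬mild)
  T T F F  ✗ fails (¬south ∨ ice)
  T T F T  ✓ satisfies all
  T T T F  ✗ fails (¬south ∨ ice)
  T T T T  ✗ fails (¬mist ∨ ¬south)
3 of the 16 rows are models.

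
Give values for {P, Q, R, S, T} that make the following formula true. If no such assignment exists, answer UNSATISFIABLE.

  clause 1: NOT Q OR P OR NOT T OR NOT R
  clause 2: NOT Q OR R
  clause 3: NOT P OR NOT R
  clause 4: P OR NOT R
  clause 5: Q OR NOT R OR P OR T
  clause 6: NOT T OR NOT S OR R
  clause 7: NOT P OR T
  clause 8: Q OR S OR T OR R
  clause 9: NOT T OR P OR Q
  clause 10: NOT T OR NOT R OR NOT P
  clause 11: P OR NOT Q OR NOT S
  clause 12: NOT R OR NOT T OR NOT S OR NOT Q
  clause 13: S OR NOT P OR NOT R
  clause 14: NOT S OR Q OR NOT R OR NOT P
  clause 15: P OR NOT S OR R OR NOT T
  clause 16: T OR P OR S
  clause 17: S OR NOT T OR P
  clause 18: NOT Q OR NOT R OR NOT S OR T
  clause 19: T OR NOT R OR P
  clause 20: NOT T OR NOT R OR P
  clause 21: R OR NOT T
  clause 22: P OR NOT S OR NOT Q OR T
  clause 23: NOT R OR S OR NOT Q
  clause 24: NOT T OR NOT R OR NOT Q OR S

P: false; Q: false; R: false; S: true; T: false

Try Q = false.
Try P = false.
(NOT R) alone gives R = false.
(NOT T) alone gives T = false.
(S) alone gives S = true.
Every clause now holds.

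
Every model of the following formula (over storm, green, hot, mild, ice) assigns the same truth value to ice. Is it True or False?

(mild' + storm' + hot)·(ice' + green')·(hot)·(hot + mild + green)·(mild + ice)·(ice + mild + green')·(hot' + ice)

True

Suppose ice = 0.
Unit clause (hot) forces hot = 1.
But (hot') is also a unit clause — contradiction.
So every satisfying assignment has ice = True.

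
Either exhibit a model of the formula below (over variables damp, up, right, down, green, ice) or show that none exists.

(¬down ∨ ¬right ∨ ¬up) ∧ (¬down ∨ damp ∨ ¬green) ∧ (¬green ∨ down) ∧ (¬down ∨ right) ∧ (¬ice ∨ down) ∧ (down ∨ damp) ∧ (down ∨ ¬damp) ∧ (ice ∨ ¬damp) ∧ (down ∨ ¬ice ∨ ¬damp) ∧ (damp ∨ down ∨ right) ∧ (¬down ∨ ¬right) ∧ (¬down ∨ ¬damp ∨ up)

UNSATISFIABLE

Branch on green: set green = False.
Branch on down: set down = False.
Unit clause (¬ice) forces ice = False.
Unit clause (damp) forces damp = True.
But (¬damp) is also a unit clause — contradiction.
Undo down and try down = True.
Unit clause (right) forces right = True.
But (¬right) is also a unit clause — contradiction.
Either choice for down ends in contradiction.
Undo green and try green = True.
Unit clause (down) forces down = True.
Unit clause (damp) forces damp = True.
Unit clause (right) forces right = True.
But (¬right) is also a unit clause — contradiction.
Either choice for green ends in contradiction.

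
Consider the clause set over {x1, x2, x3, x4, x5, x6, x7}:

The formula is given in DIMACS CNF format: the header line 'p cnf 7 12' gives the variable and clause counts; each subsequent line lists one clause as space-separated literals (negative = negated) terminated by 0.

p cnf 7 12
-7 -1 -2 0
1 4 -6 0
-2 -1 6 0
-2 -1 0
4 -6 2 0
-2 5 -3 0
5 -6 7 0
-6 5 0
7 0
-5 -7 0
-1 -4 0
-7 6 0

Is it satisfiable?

No

(x7) alone gives x7 = True.
(¬x5) alone gives x5 = False.
(¬x6) alone gives x6 = False.
Now (x6) is unsatisfied and unit — conflict.
No assignment satisfies every clause.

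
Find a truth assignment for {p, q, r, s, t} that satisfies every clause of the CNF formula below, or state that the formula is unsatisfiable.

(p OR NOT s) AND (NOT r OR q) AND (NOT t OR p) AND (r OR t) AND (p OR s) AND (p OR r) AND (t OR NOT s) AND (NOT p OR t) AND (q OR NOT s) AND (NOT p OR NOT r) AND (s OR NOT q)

Suppose p = true.
(t) alone gives t = true.
(NOT r) alone gives r = false.
Suppose q = true.
(s) alone gives s = true.
Every clause now holds.

p: true,  q: true,  r: false,  s: true,  t: true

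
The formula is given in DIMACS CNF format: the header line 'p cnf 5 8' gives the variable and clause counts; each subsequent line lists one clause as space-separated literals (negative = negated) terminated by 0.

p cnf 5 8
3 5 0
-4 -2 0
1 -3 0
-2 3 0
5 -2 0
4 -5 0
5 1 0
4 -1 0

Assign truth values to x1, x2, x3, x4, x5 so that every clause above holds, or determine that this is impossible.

Suppose x3 = True.
Unit clause (x1) forces x1 = True.
Unit clause (x4) forces x4 = True.
Unit clause (¬x2) forces x2 = False.
All clauses hold; x5 can take either value.

x1 ↦ True, x2 ↦ False, x3 ↦ True, x4 ↦ True, x5 ↦ True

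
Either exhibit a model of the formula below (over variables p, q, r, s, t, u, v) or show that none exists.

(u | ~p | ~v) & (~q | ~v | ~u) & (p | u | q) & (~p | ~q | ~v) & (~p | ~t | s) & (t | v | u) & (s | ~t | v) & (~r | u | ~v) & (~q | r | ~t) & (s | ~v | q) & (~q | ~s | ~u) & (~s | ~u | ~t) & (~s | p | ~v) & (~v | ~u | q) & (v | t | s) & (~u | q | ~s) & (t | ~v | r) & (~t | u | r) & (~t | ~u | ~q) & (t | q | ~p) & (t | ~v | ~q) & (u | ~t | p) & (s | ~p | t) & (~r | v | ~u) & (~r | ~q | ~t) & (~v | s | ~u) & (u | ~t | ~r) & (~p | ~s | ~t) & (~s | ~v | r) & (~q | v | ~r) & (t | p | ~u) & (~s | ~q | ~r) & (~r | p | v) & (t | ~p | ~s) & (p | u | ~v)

Suppose u = 1.
Suppose q = 0.
From the singleton clause (~v), v = 0.
From the singleton clause (~s), s = 0.
From the singleton clause (~t), t = 0.
Now (t) is unsatisfied and unit — conflict.
So q must be the other value — set q = 1.
From the singleton clause (~v), v = 0.
From the singleton clause (~s), s = 0.
From the singleton clause (~t), t = 0.
Now (t) is unsatisfied and unit — conflict.
Both values of q lead to a conflict.
So u must be the other value — set u = 0.
Suppose p = 0.
From the singleton clause (q), q = 1.
From the singleton clause (~t), t = 0.
From the singleton clause (v), v = 1.
Now (~v) is unsatisfied and unit — conflict.
So p must be the other value — set p = 1.
From the singleton clause (~v), v = 0.
From the singleton clause (t), t = 1.
From the singleton clause (s), s = 1.
Now (~s) is unsatisfied and unit — conflict.
Both values of p lead to a conflict.
Both values of u lead to a conflict.

UNSATISFIABLE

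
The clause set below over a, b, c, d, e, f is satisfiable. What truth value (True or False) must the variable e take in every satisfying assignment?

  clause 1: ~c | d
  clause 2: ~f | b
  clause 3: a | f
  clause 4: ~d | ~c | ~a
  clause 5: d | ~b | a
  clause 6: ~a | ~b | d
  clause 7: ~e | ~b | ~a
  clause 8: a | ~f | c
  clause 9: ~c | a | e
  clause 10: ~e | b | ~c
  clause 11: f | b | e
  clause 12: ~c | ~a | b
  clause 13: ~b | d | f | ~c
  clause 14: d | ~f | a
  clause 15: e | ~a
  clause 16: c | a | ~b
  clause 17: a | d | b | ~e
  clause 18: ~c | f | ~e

Suppose e = 0.
Unit clause (~a) forces a = 0.
Unit clause (f) forces f = 1.
Unit clause (b) forces b = 1.
Unit clause (d) forces d = 1.
Unit clause (c) forces c = 1.
Now (~c) is unsatisfied and unit — conflict.
So every satisfying assignment has e = True.

True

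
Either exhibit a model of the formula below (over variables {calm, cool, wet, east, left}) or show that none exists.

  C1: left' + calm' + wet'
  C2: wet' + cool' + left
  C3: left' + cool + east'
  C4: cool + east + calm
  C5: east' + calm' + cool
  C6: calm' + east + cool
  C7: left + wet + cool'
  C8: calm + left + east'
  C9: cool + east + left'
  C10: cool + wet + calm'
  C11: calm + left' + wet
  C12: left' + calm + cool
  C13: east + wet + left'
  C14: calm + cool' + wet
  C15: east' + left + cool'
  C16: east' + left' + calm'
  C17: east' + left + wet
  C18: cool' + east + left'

calm ↦ 0,  cool ↦ 1,  wet ↦ 1,  east ↦ 1,  left ↦ 1

Case left = 1:
Case calm = 0:
(wet) alone gives wet = 1.
(cool) alone gives cool = 1.
(east) alone gives east = 1.
Every clause now holds.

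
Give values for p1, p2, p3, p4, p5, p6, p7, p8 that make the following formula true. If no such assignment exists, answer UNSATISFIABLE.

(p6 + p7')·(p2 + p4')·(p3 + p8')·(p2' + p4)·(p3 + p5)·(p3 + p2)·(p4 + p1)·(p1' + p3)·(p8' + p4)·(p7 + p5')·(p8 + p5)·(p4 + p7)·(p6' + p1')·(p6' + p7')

Case p6 = 0:
From the singleton clause (p7'), p7 = 0.
From the singleton clause (p5'), p5 = 0.
From the singleton clause (p3), p3 = 1.
From the singleton clause (p8), p8 = 1.
From the singleton clause (p4), p4 = 1.
From the singleton clause (p2), p2 = 1.
All clauses hold; p1 can take either value.

p1 ↦ 0, p2 ↦ 1, p3 ↦ 1, p4 ↦ 1, p5 ↦ 0, p6 ↦ 0, p7 ↦ 0, p8 ↦ 1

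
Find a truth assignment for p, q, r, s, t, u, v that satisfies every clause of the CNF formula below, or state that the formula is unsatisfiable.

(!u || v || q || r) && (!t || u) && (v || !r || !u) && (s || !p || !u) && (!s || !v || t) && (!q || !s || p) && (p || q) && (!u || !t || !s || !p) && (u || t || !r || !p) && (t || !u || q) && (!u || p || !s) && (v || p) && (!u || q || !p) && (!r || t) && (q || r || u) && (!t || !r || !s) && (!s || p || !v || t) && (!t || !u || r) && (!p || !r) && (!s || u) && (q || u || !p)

Suppose t = false.
(!r) alone gives r = false.
Suppose s = false.
Suppose p = false.
(q) alone gives q = true.
(v) alone gives v = true.
Every clause is now satisfied; u is unconstrained.

p: false, q: true, r: false, s: false, t: false, u: true, v: true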